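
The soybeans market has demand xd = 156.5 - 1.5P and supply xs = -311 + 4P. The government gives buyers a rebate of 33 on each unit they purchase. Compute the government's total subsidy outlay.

Pre-subsidy: 156.5 - 1.5P = -311 + 4P gives P* = 85, x* = 29.
With the rebate, buyers effectively pay Pb = Ps − 33, where Ps is the price sellers receive.
Demand in terms of Ps becomes xd = 156.5 − 1.5(Ps − 33) = 206 - 1.5Ps. Setting this equal to supply: 206 - 1.5Ps = -311 + 4Ps, so Ps = 94.
Buyers pay Pb = 94 − 33 = 61; x' = -311 + 4·94 = 65.
Government outlay = subsidy × quantity = 33 × 65 = 2145.

Government cost = 2145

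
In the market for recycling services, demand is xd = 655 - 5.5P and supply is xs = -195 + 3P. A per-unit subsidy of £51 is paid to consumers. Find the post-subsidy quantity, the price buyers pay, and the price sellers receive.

x' = 204; buyers pay £82; sellers receive £133

Pre-subsidy: 655 - 5.5P = -195 + 3P gives P* = 100, x* = 105.
With the rebate, buyers effectively pay Pb = Ps − 51, where Ps is the price sellers receive.
Demand in terms of Ps becomes xd = 655 − 5.5(Ps − 51) = 935.5 - 5.5Ps. Setting this equal to supply: 935.5 - 5.5Ps = -195 + 3Ps, so Ps = 133.
Buyers pay Pb = 133 − 51 = 82; x' = -195 + 3·133 = 204.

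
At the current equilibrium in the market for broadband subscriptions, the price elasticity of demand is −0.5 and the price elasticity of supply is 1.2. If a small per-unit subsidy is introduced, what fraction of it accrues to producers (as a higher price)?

Producer share = 5/17

For a small subsidy around the equilibrium, the benefit split depends on the relative slopes, which at a point are proportional to the elasticities.
Buyer share = εs/(εs + |εd|) = 1.2/(1.2 + 0.5) = 12/17; seller share = |εd|/(εs + |εd|) = 5/17.
So producers capture 5/17 of the subsidy.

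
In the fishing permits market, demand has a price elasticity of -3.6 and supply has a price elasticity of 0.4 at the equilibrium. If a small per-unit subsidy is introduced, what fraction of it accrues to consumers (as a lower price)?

For a small subsidy around the equilibrium, the benefit split depends on the relative slopes, which at a point are proportional to the elasticities.
Buyer share = εs/(εs + |εd|) = 0.4/(0.4 + 3.6) = 0.1; seller share = |εd|/(εs + |εd|) = 0.9.

Consumer share = 0.1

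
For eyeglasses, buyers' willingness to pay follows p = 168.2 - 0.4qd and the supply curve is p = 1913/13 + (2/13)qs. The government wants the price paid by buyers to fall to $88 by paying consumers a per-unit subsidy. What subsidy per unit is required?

At a buyer price of 88, quantity demanded is 420.5 − 2.5·88 = 200.5.
Sellers supply 200.5 only when they receive ps = 1913/13 + (2/13)·200.5 = 178.
s = ps − pb = 178 − 88 = 90.

Required subsidy s = $90 per unit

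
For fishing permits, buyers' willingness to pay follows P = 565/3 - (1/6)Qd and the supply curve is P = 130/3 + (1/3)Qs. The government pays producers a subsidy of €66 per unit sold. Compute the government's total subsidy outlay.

Pre-subsidy: 565/3 - (1/6)Q = 130/3 + (1/3)Q gives Q* = 290 and P* = 140.
With the subsidy, sellers receive Ps = Pb + 66 for each unit, where Pb is the price buyers pay.
On the curves, Pb = 565/3 - (1/6)Q and Ps = 130/3 + (1/3)Q; the wedge Ps − Pb = 66 gives 130/3 + (1/3)Q − (565/3 - (1/6)Q) = 66, so Q' = 422.
Then Pb = 565/3 − (1/6)·422 = 118 and Ps = 130/3 + (1/3)·422 = 184.
Government outlay = subsidy × quantity = 66 × 422 = 27852.

Government cost = €27852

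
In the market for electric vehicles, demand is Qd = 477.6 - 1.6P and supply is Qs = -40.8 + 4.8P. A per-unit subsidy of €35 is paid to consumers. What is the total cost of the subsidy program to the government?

Pre-subsidy: 477.6 - 1.6P = -40.8 + 4.8P gives P* = 81, Q* = 348.
With the rebate, buyers effectively pay Pb = Ps − 35, where Ps is the price sellers receive.
Demand in terms of Ps becomes Qd = 477.6 − 1.6(Ps − 35) = 533.6 - 1.6Ps. Setting this equal to supply: 533.6 - 1.6Ps = -40.8 + 4.8Ps, so Ps = 89.75.
Buyers pay Pb = 89.75 − 35 = 54.75; Q' = -40.8 + 4.8·89.75 = 390.
Government outlay = subsidy × quantity = 35 × 390 = 13650.

Government cost = €13650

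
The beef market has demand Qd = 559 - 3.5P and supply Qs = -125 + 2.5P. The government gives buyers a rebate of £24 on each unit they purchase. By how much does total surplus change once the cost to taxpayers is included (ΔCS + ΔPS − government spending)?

Pre-subsidy: 559 - 3.5P = -125 + 2.5P gives P* = 114, Q* = 160.
With the rebate, buyers effectively pay Pb = Ps − 24, where Ps is the price sellers receive.
Demand in terms of Ps becomes Qd = 559 − 3.5(Ps − 24) = 643 - 3.5Ps. Setting this equal to supply: 643 - 3.5Ps = -125 + 2.5Ps, so Ps = 128.
Buyers pay Pb = 128 − 24 = 104; Q' = -125 + 2.5·128 = 195.
ΔCS = ½(160 + 195)(114 − 104) = 1775; ΔPS = ½(160 + 195)(128 − 114) = 2485.
Government spending = 24 × 195 = 4680.
Net change = 1775 + 2485 − 4680 = -420. The loss equals the DWL triangle ½·24·35.

Net change in total surplus = -£420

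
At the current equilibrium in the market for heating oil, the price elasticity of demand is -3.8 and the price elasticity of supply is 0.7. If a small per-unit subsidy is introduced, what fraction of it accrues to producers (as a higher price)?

Producer share = 38/45

For a small subsidy around the equilibrium, the benefit split depends on the relative slopes, which at a point are proportional to the elasticities.
Buyer share = εs/(εs + |εd|) = 0.7/(0.7 + 3.8) = 7/45; seller share = |εd|/(εs + |εd|) = 38/45.
So producers capture 38/45 of the subsidy.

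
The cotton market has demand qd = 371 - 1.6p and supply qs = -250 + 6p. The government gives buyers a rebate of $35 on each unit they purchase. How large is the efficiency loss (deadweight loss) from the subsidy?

Pre-subsidy: 371 - 1.6p = -250 + 6p gives p* = 3105/38, q* = 4565/19.
With the rebate, buyers effectively pay pb = ps − 35, where ps is the price sellers receive.
Demand in terms of ps becomes qd = 371 − 1.6(ps − 35) = 427 - 1.6ps. Setting this equal to supply: 427 - 1.6ps = -250 + 6ps, so ps = 3385/38.
Buyers pay pb = 3385/38 − 35 = 2055/38; q' = -250 + 6·(3385/38) = 5405/19.
The subsidy expands output by 5405/19 − 4565/19 = 840/19 past the efficient level; on those units the gap between marginal cost and willingness to pay runs from 0 up to 35.
DWL = ½ × 35 × 840/19 = 14700/19.

Deadweight loss = 14700/19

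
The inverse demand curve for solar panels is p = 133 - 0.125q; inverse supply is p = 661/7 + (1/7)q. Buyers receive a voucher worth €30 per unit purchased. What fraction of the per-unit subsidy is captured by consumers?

Consumer share = 7/15

Pre-subsidy: 133 - 0.125q = 661/7 + (1/7)q gives q* = 144 and p* = 115.
With the rebate, buyers effectively pay pb = ps − 30, where ps is the price sellers receive.
On the curves, pb = 133 - 0.125q and ps = 661/7 + (1/7)q; the wedge ps − pb = 30 gives 661/7 + (1/7)q − (133 - 0.125q) = 30, so q' = 256.
Then pb = 133 − 0.125·256 = 101 and ps = 661/7 + (1/7)·256 = 131.
Buyers' price falls by p* − pb = 115 − 101 = 14; sellers' price rises by ps − p* = 131 − 115 = 16.
So consumers capture 14/30 = 7/15 of each unit of subsidy.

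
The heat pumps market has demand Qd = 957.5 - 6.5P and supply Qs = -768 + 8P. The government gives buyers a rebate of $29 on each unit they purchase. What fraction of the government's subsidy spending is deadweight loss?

DWL / government spending = 13/72

Pre-subsidy: 957.5 - 6.5P = -768 + 8P gives P* = 119, Q* = 184.
With the rebate, buyers effectively pay Pb = Ps − 29, where Ps is the price sellers receive.
Demand in terms of Ps becomes Qd = 957.5 − 6.5(Ps − 29) = 1146 - 6.5Ps. Setting this equal to supply: 1146 - 6.5Ps = -768 + 8Ps, so Ps = 132.
Buyers pay Pb = 132 − 29 = 103; Q' = -768 + 8·132 = 288.
ΔCS = ½(184 + 288)(119 − 103) = 3776; ΔPS = ½(184 + 288)(132 − 119) = 3068.
Government spending = 29 × 288 = 8352.
DWL = ½ × 29 × (288 − 184) = 1508; fraction = 1508 / 8352 = 13/72.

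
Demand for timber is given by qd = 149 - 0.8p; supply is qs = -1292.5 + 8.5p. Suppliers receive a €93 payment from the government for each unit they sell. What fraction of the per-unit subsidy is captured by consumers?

Consumer share = 85/93

Pre-subsidy: 149 - 0.8p = -1292.5 + 8.5p gives p* = 155, q* = 25.
With the subsidy, sellers receive ps = pb + 93 for each unit, where pb is the price buyers pay.
Supply in terms of pb becomes qs = -1292.5 + 8.5(pb + 93) = -502 + 8.5pb. Setting this equal to demand: 149 - 0.8pb = -502 + 8.5pb, so pb = 70.
Sellers receive ps = 70 + 93 = 163; q' = 149 − 0.8·70 = 93.
Buyers' price falls by p* − pb = 155 − 70 = 85; sellers' price rises by ps − p* = 163 − 155 = 8.
So consumers capture 85/93 = 85/93 of each unit of subsidy.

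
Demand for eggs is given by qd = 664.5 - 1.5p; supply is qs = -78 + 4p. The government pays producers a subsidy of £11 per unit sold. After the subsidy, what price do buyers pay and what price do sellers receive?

Buyers pay £127; sellers receive £138

Pre-subsidy: 664.5 - 1.5p = -78 + 4p gives p* = 135, q* = 462.
With the subsidy, sellers receive ps = pb + 11 for each unit, where pb is the price buyers pay.
Supply in terms of pb becomes qs = -78 + 4(pb + 11) = -34 + 4pb. Setting this equal to demand: 664.5 - 1.5pb = -34 + 4pb, so pb = 127.
Sellers receive ps = 127 + 11 = 138; q' = 664.5 − 1.5·127 = 474.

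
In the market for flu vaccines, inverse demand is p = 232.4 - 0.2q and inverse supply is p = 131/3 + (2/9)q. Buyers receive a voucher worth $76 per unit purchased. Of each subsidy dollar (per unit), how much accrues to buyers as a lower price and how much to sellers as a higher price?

Buyers gain $36 per unit; sellers gain $40 per unit

Pre-subsidy: 232.4 - 0.2q = 131/3 + (2/9)q gives q* = 447 and p* = 143.
With the rebate, buyers effectively pay pb = ps − 76, where ps is the price sellers receive.
On the curves, pb = 232.4 - 0.2q and ps = 131/3 + (2/9)q; the wedge ps − pb = 76 gives 131/3 + (2/9)q − (232.4 - 0.2q) = 76, so q' = 627.
Then pb = 232.4 − 0.2·627 = 107 and ps = 131/3 + (2/9)·627 = 183.
Buyers' price falls by p* − pb = 143 − 107 = 36; sellers' price rises by ps − p* = 183 − 143 = 40.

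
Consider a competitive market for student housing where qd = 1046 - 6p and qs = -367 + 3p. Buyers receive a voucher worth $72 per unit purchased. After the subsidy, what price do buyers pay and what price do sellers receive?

Pre-subsidy: 1046 - 6p = -367 + 3p gives p* = 157, q* = 104.
With the rebate, buyers effectively pay pb = ps − 72, where ps is the price sellers receive.
Demand in terms of ps becomes qd = 1046 − 6(ps − 72) = 1478 - 6ps. Setting this equal to supply: 1478 - 6ps = -367 + 3ps, so ps = 205.
Buyers pay pb = 205 − 72 = 133; q' = -367 + 3·205 = 248.

Buyers pay $133; sellers receive $205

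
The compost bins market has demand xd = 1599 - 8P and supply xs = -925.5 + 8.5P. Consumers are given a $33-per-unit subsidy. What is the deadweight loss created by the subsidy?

Deadweight loss = $2244

Pre-subsidy: 1599 - 8P = -925.5 + 8.5P gives P* = 153, x* = 375.
With the rebate, buyers effectively pay Pb = Ps − 33, where Ps is the price sellers receive.
Demand in terms of Ps becomes xd = 1599 − 8(Ps − 33) = 1863 - 8Ps. Setting this equal to supply: 1863 - 8Ps = -925.5 + 8.5Ps, so Ps = 169.
Buyers pay Pb = 169 − 33 = 136; x' = -925.5 + 8.5·169 = 511.
The subsidy expands output by 511 − 375 = 136 past the efficient level; on those units the gap between marginal cost and willingness to pay runs from 0 up to 33.
DWL = ½ × 33 × 136 = 2244.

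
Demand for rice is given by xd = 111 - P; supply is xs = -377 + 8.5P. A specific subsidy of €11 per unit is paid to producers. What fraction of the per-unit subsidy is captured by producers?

Pre-subsidy: 111 - P = -377 + 8.5P gives P* = 976/19, x* = 1133/19.
With the subsidy, sellers receive Ps = Pb + 11 for each unit, where Pb is the price buyers pay.
Supply in terms of Pb becomes xs = -377 + 8.5(Pb + 11) = -283.5 + 8.5Pb. Setting this equal to demand: 111 - Pb = -283.5 + 8.5Pb, so Pb = 789/19.
Sellers receive Ps = 789/19 + 11 = 998/19; x' = 111 − 1·(789/19) = 1320/19.
Buyers' price falls by P* − Pb = 976/19 − 789/19 = 187/19; sellers' price rises by Ps − P* = 998/19 − 976/19 = 22/19.
So producers capture (22/19)/11 = 2/19 of each unit of subsidy.

Producer share = 2/19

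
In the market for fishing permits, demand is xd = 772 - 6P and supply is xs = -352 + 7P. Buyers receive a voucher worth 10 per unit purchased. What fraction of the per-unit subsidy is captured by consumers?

Pre-subsidy: 772 - 6P = -352 + 7P gives P* = 1124/13, x* = 3292/13.
With the rebate, buyers effectively pay Pb = Ps − 10, where Ps is the price sellers receive.
Demand in terms of Ps becomes xd = 772 − 6(Ps − 10) = 832 - 6Ps. Setting this equal to supply: 832 - 6Ps = -352 + 7Ps, so Ps = 1184/13.
Buyers pay Pb = 1184/13 − 10 = 1054/13; x' = -352 + 7·(1184/13) = 3712/13.
Buyers' price falls by P* − Pb = 1124/13 − 1054/13 = 70/13; sellers' price rises by Ps − P* = 1184/13 − 1124/13 = 60/13.
So consumers capture (70/13)/10 = 7/13 of each unit of subsidy.

Consumer share = 7/13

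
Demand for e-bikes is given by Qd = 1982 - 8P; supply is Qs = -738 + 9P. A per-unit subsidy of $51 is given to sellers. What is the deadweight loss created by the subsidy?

Deadweight loss = $5508

Pre-subsidy: 1982 - 8P = -738 + 9P gives P* = 160, Q* = 702.
With the subsidy, sellers receive Ps = Pb + 51 for each unit, where Pb is the price buyers pay.
Supply in terms of Pb becomes Qs = -738 + 9(Pb + 51) = -279 + 9Pb. Setting this equal to demand: 1982 - 8Pb = -279 + 9Pb, so Pb = 133.
Sellers receive Ps = 133 + 51 = 184; Q' = 1982 − 8·133 = 918.
The subsidy expands output by 918 − 702 = 216 past the efficient level; on those units the gap between marginal cost and willingness to pay runs from 0 up to 51.
DWL = ½ × 51 × 216 = 5508.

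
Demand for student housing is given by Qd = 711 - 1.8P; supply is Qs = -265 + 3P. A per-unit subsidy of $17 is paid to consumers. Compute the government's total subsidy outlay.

Government cost = $6190.125

Pre-subsidy: 711 - 1.8P = -265 + 3P gives P* = 610/3, Q* = 345.
With the rebate, buyers effectively pay Pb = Ps − 17, where Ps is the price sellers receive.
Demand in terms of Ps becomes Qd = 711 − 1.8(Ps − 17) = 741.6 - 1.8Ps. Setting this equal to supply: 741.6 - 1.8Ps = -265 + 3Ps, so Ps = 5033/24.
Buyers pay Pb = 5033/24 − 17 = 4625/24; Q' = -265 + 3·(5033/24) = 364.125.
Government outlay = subsidy × quantity = 17 × 364.125 = 6190.125.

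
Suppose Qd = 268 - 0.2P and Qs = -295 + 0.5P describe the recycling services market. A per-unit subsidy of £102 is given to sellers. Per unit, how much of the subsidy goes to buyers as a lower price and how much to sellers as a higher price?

Pre-subsidy: 268 - 0.2P = -295 + 0.5P gives P* = 5630/7, Q* = 750/7.
With the subsidy, sellers receive Ps = Pb + 102 for each unit, where Pb is the price buyers pay.
Supply in terms of Pb becomes Qs = -295 + 0.5(Pb + 102) = -244 + 0.5Pb. Setting this equal to demand: 268 - 0.2Pb = -244 + 0.5Pb, so Pb = 5120/7.
Sellers receive Ps = 5120/7 + 102 = 5834/7; Q' = 268 − 0.2·(5120/7) = 852/7.
Buyers' price falls by P* − Pb = 5630/7 − 5120/7 = 510/7; sellers' price rises by Ps − P* = 5834/7 − 5630/7 = 204/7.

Buyers gain 510/7 per unit; sellers gain 204/7 per unit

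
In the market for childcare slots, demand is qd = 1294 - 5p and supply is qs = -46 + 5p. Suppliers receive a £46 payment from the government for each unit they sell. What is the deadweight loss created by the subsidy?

Deadweight loss = £2645

Pre-subsidy: 1294 - 5p = -46 + 5p gives p* = 134, q* = 624.
With the subsidy, sellers receive ps = pb + 46 for each unit, where pb is the price buyers pay.
Supply in terms of pb becomes qs = -46 + 5(pb + 46) = 184 + 5pb. Setting this equal to demand: 1294 - 5pb = 184 + 5pb, so pb = 111.
Sellers receive ps = 111 + 46 = 157; q' = 1294 − 5·111 = 739.
The subsidy expands output by 739 − 624 = 115 past the efficient level; on those units the gap between marginal cost and willingness to pay runs from 0 up to 46.
DWL = ½ × 46 × 115 = 2645.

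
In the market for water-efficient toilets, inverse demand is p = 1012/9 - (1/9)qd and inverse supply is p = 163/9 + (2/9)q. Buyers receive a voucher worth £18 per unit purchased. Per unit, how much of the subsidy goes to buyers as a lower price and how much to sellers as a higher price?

Buyers gain £6 per unit; sellers gain £12 per unit

Pre-subsidy: 1012/9 - (1/9)q = 163/9 + (2/9)q gives q* = 283 and p* = 81.
With the rebate, buyers effectively pay pb = ps − 18, where ps is the price sellers receive.
On the curves, pb = 1012/9 - (1/9)q and ps = 163/9 + (2/9)q; the wedge ps − pb = 18 gives 163/9 + (2/9)q − (1012/9 - (1/9)q) = 18, so q' = 337.
Then pb = 1012/9 − (1/9)·337 = 75 and ps = 163/9 + (2/9)·337 = 93.
Buyers' price falls by p* − pb = 81 − 75 = 6; sellers' price rises by ps − p* = 93 − 81 = 12.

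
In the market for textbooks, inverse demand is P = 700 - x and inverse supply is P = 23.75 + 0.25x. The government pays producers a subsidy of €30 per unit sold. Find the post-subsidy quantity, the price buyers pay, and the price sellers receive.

x' = 565; buyers pay €135; sellers receive €165

Pre-subsidy: 700 - x = 23.75 + 0.25x gives x* = 541 and P* = 159.
With the subsidy, sellers receive Ps = Pb + 30 for each unit, where Pb is the price buyers pay.
On the curves, Pb = 700 - x and Ps = 23.75 + 0.25x; the wedge Ps − Pb = 30 gives 23.75 + 0.25x − (700 - x) = 30, so x' = 565.
Then Pb = 700 − 1·565 = 135 and Ps = 23.75 + 0.25·565 = 165.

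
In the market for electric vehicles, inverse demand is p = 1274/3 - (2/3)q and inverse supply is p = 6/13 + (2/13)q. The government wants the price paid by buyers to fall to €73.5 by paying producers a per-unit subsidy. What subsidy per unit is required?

At a buyer price of 73.5, quantity demanded is 637 − 1.5·73.5 = 526.75.
Sellers supply 526.75 only when they receive ps = 6/13 + (2/13)·526.75 = 81.5.
s = ps − pb = 81.5 − 73.5 = 8.

Required subsidy s = €8 per unit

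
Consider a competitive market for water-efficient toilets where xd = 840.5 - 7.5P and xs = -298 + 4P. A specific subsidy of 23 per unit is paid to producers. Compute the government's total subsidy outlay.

Pre-subsidy: 840.5 - 7.5P = -298 + 4P gives P* = 99, x* = 98.
With the subsidy, sellers receive Ps = Pb + 23 for each unit, where Pb is the price buyers pay.
Supply in terms of Pb becomes xs = -298 + 4(Pb + 23) = -206 + 4Pb. Setting this equal to demand: 840.5 - 7.5Pb = -206 + 4Pb, so Pb = 91.
Sellers receive Ps = 91 + 23 = 114; x' = 840.5 − 7.5·91 = 158.
Government outlay = subsidy × quantity = 23 × 158 = 3634.

Government cost = 3634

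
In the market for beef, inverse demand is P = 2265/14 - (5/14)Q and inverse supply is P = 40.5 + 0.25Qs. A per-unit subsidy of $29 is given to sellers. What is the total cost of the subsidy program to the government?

Pre-subsidy: 2265/14 - (5/14)Q = 40.5 + 0.25Q gives Q* = 3396/17 and P* = 3075/34.
With the subsidy, sellers receive Ps = Pb + 29 for each unit, where Pb is the price buyers pay.
On the curves, Pb = 2265/14 - (5/14)Q and Ps = 40.5 + 0.25Q; the wedge Ps − Pb = 29 gives 40.5 + 0.25Q − (2265/14 - (5/14)Q) = 29, so Q' = 4208/17.
Then Pb = 2265/14 − (5/14)·(4208/17) = 2495/34 and Ps = 40.5 + 0.25·(4208/17) = 3481/34.
Government outlay = subsidy × quantity = 29 × 4208/17 = 122032/17.

Government cost = 122032/17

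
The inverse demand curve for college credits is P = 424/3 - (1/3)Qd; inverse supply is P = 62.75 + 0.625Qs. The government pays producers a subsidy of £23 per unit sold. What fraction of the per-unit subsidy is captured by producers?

Producer share = 15/23

Pre-subsidy: 424/3 - (1/3)Q = 62.75 + 0.625Q gives Q* = 82 and P* = 114.
With the subsidy, sellers receive Ps = Pb + 23 for each unit, where Pb is the price buyers pay.
On the curves, Pb = 424/3 - (1/3)Q and Ps = 62.75 + 0.625Q; the wedge Ps − Pb = 23 gives 62.75 + 0.625Q − (424/3 - (1/3)Q) = 23, so Q' = 106.
Then Pb = 424/3 − (1/3)·106 = 106 and Ps = 62.75 + 0.625·106 = 129.
Buyers' price falls by P* − Pb = 114 − 106 = 8; sellers' price rises by Ps − P* = 129 − 114 = 15.
So producers capture 15/23 = 15/23 of each unit of subsidy.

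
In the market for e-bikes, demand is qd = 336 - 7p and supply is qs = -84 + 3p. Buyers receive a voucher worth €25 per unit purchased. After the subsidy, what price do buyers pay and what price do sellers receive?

Pre-subsidy: 336 - 7p = -84 + 3p gives p* = 42, q* = 42.
With the rebate, buyers effectively pay pb = ps − 25, where ps is the price sellers receive.
Demand in terms of ps becomes qd = 336 − 7(ps − 25) = 511 - 7ps. Setting this equal to supply: 511 - 7ps = -84 + 3ps, so ps = 59.5.
Buyers pay pb = 59.5 − 25 = 34.5; q' = -84 + 3·59.5 = 94.5.

Buyers pay €34.5; sellers receive €59.5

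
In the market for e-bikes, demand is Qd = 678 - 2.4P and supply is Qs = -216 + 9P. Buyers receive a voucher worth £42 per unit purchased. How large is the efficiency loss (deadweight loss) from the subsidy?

Deadweight loss = 31752/19

Pre-subsidy: 678 - 2.4P = -216 + 9P gives P* = 1490/19, Q* = 9306/19.
With the rebate, buyers effectively pay Pb = Ps − 42, where Ps is the price sellers receive.
Demand in terms of Ps becomes Qd = 678 − 2.4(Ps − 42) = 778.8 - 2.4Ps. Setting this equal to supply: 778.8 - 2.4Ps = -216 + 9Ps, so Ps = 1658/19.
Buyers pay Pb = 1658/19 − 42 = 860/19; Q' = -216 + 9·(1658/19) = 10818/19.
The subsidy expands output by 10818/19 − 9306/19 = 1512/19 past the efficient level; on those units the gap between marginal cost and willingness to pay runs from 0 up to 42.
DWL = ½ × 42 × 1512/19 = 31752/19.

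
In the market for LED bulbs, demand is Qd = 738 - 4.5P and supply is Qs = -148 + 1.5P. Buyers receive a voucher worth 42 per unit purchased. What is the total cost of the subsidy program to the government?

Government cost = 5071.5

Pre-subsidy: 738 - 4.5P = -148 + 1.5P gives P* = 443/3, Q* = 73.5.
With the rebate, buyers effectively pay Pb = Ps − 42, where Ps is the price sellers receive.
Demand in terms of Ps becomes Qd = 738 − 4.5(Ps − 42) = 927 - 4.5Ps. Setting this equal to supply: 927 - 4.5Ps = -148 + 1.5Ps, so Ps = 1075/6.
Buyers pay Pb = 1075/6 − 42 = 823/6; Q' = -148 + 1.5·(1075/6) = 120.75.
Government outlay = subsidy × quantity = 42 × 120.75 = 5071.5.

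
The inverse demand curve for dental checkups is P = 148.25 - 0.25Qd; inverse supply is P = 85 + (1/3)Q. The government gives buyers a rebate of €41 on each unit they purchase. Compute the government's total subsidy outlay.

Pre-subsidy: 148.25 - 0.25Q = 85 + (1/3)Q gives Q* = 759/7 and P* = 848/7.
With the rebate, buyers effectively pay Pb = Ps − 41, where Ps is the price sellers receive.
On the curves, Pb = 148.25 - 0.25Q and Ps = 85 + (1/3)Q; the wedge Ps − Pb = 41 gives 85 + (1/3)Q − (148.25 - 0.25Q) = 41, so Q' = 1251/7.
Then Pb = 148.25 − 0.25·(1251/7) = 725/7 and Ps = 85 + (1/3)·(1251/7) = 1012/7.
Government outlay = subsidy × quantity = 41 × 1251/7 = 51291/7.

Government cost = 51291/7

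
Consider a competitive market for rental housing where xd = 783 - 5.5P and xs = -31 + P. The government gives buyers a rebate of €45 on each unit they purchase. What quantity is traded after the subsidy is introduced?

Pre-subsidy: 783 - 5.5P = -31 + P gives P* = 1628/13, x* = 1225/13.
With the rebate, buyers effectively pay Pb = Ps − 45, where Ps is the price sellers receive.
Demand in terms of Ps becomes xd = 783 − 5.5(Ps − 45) = 1030.5 - 5.5Ps. Setting this equal to supply: 1030.5 - 5.5Ps = -31 + Ps, so Ps = 2123/13.
Buyers pay Pb = 2123/13 − 45 = 1538/13; x' = -31 + 1·(2123/13) = 1720/13.

x' = 1720/13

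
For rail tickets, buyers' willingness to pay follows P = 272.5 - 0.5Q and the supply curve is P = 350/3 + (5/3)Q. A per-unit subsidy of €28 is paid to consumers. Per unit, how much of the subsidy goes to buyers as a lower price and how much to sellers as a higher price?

Buyers gain 84/13 per unit; sellers gain 280/13 per unit

Pre-subsidy: 272.5 - 0.5Q = 350/3 + (5/3)Q gives Q* = 935/13 and P* = 3075/13.
With the rebate, buyers effectively pay Pb = Ps − 28, where Ps is the price sellers receive.
On the curves, Pb = 272.5 - 0.5Q and Ps = 350/3 + (5/3)Q; the wedge Ps − Pb = 28 gives 350/3 + (5/3)Q − (272.5 - 0.5Q) = 28, so Q' = 1103/13.
Then Pb = 272.5 − 0.5·(1103/13) = 2991/13 and Ps = 350/3 + (5/3)·(1103/13) = 3355/13.
Buyers' price falls by P* − Pb = 3075/13 − 2991/13 = 84/13; sellers' price rises by Ps − P* = 3355/13 − 3075/13 = 280/13.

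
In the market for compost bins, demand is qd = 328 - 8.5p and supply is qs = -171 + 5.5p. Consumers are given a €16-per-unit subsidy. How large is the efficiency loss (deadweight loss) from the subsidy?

Pre-subsidy: 328 - 8.5p = -171 + 5.5p gives p* = 499/14, q* = 701/28.
With the rebate, buyers effectively pay pb = ps − 16, where ps is the price sellers receive.
Demand in terms of ps becomes qd = 328 − 8.5(ps − 16) = 464 - 8.5ps. Setting this equal to supply: 464 - 8.5ps = -171 + 5.5ps, so ps = 635/14.
Buyers pay pb = 635/14 − 16 = 411/14; q' = -171 + 5.5·(635/14) = 2197/28.
The subsidy expands output by 2197/28 − 701/28 = 374/7 past the efficient level; on those units the gap between marginal cost and willingness to pay runs from 0 up to 16.
DWL = ½ × 16 × 374/7 = 2992/7.

Deadweight loss = 2992/7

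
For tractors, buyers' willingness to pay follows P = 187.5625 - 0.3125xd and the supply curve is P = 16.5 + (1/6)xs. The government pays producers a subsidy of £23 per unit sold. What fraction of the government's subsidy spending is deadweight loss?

DWL / government spending = 8/135

Pre-subsidy: 187.5625 - 0.3125x = 16.5 + (1/6)x gives x* = 357 and P* = 76.
With the subsidy, sellers receive Ps = Pb + 23 for each unit, where Pb is the price buyers pay.
On the curves, Pb = 187.5625 - 0.3125x and Ps = 16.5 + (1/6)x; the wedge Ps − Pb = 23 gives 16.5 + (1/6)x − (187.5625 - 0.3125x) = 23, so x' = 405.
Then Pb = 187.5625 − 0.3125·405 = 61 and Ps = 16.5 + (1/6)·405 = 84.
ΔCS = ½(357 + 405)(76 − 61) = 5715; ΔPS = ½(357 + 405)(84 − 76) = 3048.
Government spending = 23 × 405 = 9315.
DWL = ½ × 23 × (405 − 357) = 552; fraction = 552 / 9315 = 8/135.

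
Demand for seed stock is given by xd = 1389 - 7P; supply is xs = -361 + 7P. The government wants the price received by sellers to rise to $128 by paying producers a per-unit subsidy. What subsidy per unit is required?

Required subsidy s = $6 per unit

At a seller price of 128, quantity supplied is -361 + 7·128 = 535.
Buyers absorb 535 only when they pay Pb with 1389 − 7·Pb = 535, i.e. Pb = 122.
s = Ps − Pb = 128 − 122 = 6.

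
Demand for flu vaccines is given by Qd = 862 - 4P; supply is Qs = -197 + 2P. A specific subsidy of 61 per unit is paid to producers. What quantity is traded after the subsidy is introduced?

Q' = 712/3

Pre-subsidy: 862 - 4P = -197 + 2P gives P* = 176.5, Q* = 156.
With the subsidy, sellers receive Ps = Pb + 61 for each unit, where Pb is the price buyers pay.
Supply in terms of Pb becomes Qs = -197 + 2(Pb + 61) = -75 + 2Pb. Setting this equal to demand: 862 - 4Pb = -75 + 2Pb, so Pb = 937/6.
Sellers receive Ps = 937/6 + 61 = 1303/6; Q' = 862 − 4·(937/6) = 712/3.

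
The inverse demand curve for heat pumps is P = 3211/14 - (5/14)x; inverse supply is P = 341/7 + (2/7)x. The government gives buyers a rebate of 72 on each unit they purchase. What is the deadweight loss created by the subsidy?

Deadweight loss = 4032

Pre-subsidy: 3211/14 - (5/14)x = 341/7 + (2/7)x gives x* = 281 and P* = 129.
With the rebate, buyers effectively pay Pb = Ps − 72, where Ps is the price sellers receive.
On the curves, Pb = 3211/14 - (5/14)x and Ps = 341/7 + (2/7)x; the wedge Ps − Pb = 72 gives 341/7 + (2/7)x − (3211/14 - (5/14)x) = 72, so x' = 393.
Then Pb = 3211/14 − (5/14)·393 = 89 and Ps = 341/7 + (2/7)·393 = 161.
The subsidy expands output by 393 − 281 = 112 past the efficient level; on those units the gap between marginal cost and willingness to pay runs from 0 up to 72.
DWL = ½ × 72 × 112 = 4032.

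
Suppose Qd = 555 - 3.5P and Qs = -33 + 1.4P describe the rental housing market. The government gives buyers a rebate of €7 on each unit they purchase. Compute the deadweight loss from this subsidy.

Deadweight loss = €24.5

Pre-subsidy: 555 - 3.5P = -33 + 1.4P gives P* = 120, Q* = 135.
With the rebate, buyers effectively pay Pb = Ps − 7, where Ps is the price sellers receive.
Demand in terms of Ps becomes Qd = 555 − 3.5(Ps − 7) = 579.5 - 3.5Ps. Setting this equal to supply: 579.5 - 3.5Ps = -33 + 1.4Ps, so Ps = 125.
Buyers pay Pb = 125 − 7 = 118; Q' = -33 + 1.4·125 = 142.
The subsidy expands output by 142 − 135 = 7 past the efficient level; on those units the gap between marginal cost and willingness to pay runs from 0 up to 7.
DWL = ½ × 7 × 7 = 24.5.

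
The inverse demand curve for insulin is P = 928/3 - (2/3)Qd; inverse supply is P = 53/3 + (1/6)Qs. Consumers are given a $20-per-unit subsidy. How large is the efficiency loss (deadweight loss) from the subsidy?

Pre-subsidy: 928/3 - (2/3)Q = 53/3 + (1/6)Q gives Q* = 350 and P* = 76.
With the rebate, buyers effectively pay Pb = Ps − 20, where Ps is the price sellers receive.
On the curves, Pb = 928/3 - (2/3)Q and Ps = 53/3 + (1/6)Q; the wedge Ps − Pb = 20 gives 53/3 + (1/6)Q − (928/3 - (2/3)Q) = 20, so Q' = 374.
Then Pb = 928/3 − (2/3)·374 = 60 and Ps = 53/3 + (1/6)·374 = 80.
The subsidy expands output by 374 − 350 = 24 past the efficient level; on those units the gap between marginal cost and willingness to pay runs from 0 up to 20.
DWL = ½ × 20 × 24 = 240.

Deadweight loss = $240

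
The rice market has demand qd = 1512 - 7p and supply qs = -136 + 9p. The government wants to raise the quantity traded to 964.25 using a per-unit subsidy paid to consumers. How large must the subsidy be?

Required subsidy s = 44 per unit

At q = 964.25, invert demand for the buyer price: pb = (1512 − 964.25)/7 = 78.25; invert supply for the seller price: ps = (964.25 − (-136))/9 = 122.25.
The subsidy must fill the gap: s = ps − pb = 122.25 − 78.25 = 44.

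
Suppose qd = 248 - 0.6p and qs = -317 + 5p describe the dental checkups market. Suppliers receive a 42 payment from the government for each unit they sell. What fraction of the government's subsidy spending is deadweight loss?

DWL / government spending = 315/5879

Pre-subsidy: 248 - 0.6p = -317 + 5p gives p* = 2825/28, q* = 5249/28.
With the subsidy, sellers receive ps = pb + 42 for each unit, where pb is the price buyers pay.
Supply in terms of pb becomes qs = -317 + 5(pb + 42) = -107 + 5pb. Setting this equal to demand: 248 - 0.6pb = -107 + 5pb, so pb = 1775/28.
Sellers receive ps = 1775/28 + 42 = 2951/28; q' = 248 − 0.6·(1775/28) = 5879/28.
ΔCS = ½(5249/28 + 5879/28)(2825/28 − 1775/28) = 104325/14; ΔPS = ½(5249/28 + 5879/28)(2951/28 − 2825/28) = 12519/14.
Government spending = 42 × 5879/28 = 8818.5.
DWL = ½ × 42 × (5879/28 − 5249/28) = 472.5; fraction = 472.5 / 8818.5 = 315/5879.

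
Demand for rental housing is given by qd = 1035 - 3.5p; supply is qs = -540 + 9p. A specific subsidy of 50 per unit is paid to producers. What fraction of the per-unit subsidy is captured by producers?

Producer share = 0.28

Pre-subsidy: 1035 - 3.5p = -540 + 9p gives p* = 126, q* = 594.
With the subsidy, sellers receive ps = pb + 50 for each unit, where pb is the price buyers pay.
Supply in terms of pb becomes qs = -540 + 9(pb + 50) = -90 + 9pb. Setting this equal to demand: 1035 - 3.5pb = -90 + 9pb, so pb = 90.
Sellers receive ps = 90 + 50 = 140; q' = 1035 − 3.5·90 = 720.
Buyers' price falls by p* − pb = 126 − 90 = 36; sellers' price rises by ps − p* = 140 − 126 = 14.
So producers capture 14/50 = 0.28 of each unit of subsidy.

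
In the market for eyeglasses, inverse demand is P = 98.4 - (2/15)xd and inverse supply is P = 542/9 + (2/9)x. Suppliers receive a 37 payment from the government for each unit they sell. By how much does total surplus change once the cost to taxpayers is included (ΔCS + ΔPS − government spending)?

Net change in total surplus = -1925.15625

Pre-subsidy: 98.4 - (2/15)x = 542/9 + (2/9)x gives x* = 107.375 and P* = 1009/12.
With the subsidy, sellers receive Ps = Pb + 37 for each unit, where Pb is the price buyers pay.
On the curves, Pb = 98.4 - (2/15)x and Ps = 542/9 + (2/9)x; the wedge Ps − Pb = 37 gives 542/9 + (2/9)x − (98.4 - (2/15)x) = 37, so x' = 211.4375.
Then Pb = 98.4 − (2/15)·211.4375 = 1685/24 and Ps = 542/9 + (2/9)·211.4375 = 2573/24.
ΔCS = ½(107.375 + 211.4375)(1009/12 − 1685/24) = 2211.76171875; ΔPS = ½(107.375 + 211.4375)(2573/24 − 1009/12) = 3686.26953125.
Government spending = 37 × 211.4375 = 7823.1875.
Net change = 2211.76171875 + 3686.26953125 − 7823.1875 = -1925.15625. The loss equals the DWL triangle ½·37·104.0625.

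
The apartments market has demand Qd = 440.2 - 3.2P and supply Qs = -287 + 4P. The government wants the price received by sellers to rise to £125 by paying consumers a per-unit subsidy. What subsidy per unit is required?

At a seller price of 125, quantity supplied is -287 + 4·125 = 213.
Buyers absorb 213 only when they pay Pb with 440.2 − 3.2·Pb = 213, i.e. Pb = 71.
s = Ps − Pb = 125 − 71 = 54.

Required subsidy s = £54 per unit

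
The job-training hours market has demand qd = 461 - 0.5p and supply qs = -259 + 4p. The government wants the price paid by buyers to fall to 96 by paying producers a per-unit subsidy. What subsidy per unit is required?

Required subsidy s = 72 per unit

At a buyer price of 96, quantity demanded is 461 − 0.5·96 = 413.
Sellers supply 413 only when they receive ps with -259 + 4·ps = 413, i.e. ps = 168.
s = ps − pb = 168 − 96 = 72.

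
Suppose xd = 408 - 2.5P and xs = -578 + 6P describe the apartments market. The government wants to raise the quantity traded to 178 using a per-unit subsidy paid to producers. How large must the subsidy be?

Required subsidy s = 34 per unit

At x = 178, invert demand for the buyer price: Pb = (408 − 178)/2.5 = 92; invert supply for the seller price: Ps = (178 − (-578))/6 = 126.
The subsidy must fill the gap: s = Ps − Pb = 126 − 92 = 34.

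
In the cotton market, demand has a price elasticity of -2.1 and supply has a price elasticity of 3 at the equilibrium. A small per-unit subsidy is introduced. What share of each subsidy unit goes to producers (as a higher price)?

For a small subsidy around the equilibrium, the benefit split depends on the relative slopes, which at a point are proportional to the elasticities.
Buyer share = εs/(εs + |εd|) = 3/(3 + 2.1) = 10/17; seller share = |εd|/(εs + |εd|) = 7/17.
So producers capture 7/17 of the subsidy.

Producer share = 7/17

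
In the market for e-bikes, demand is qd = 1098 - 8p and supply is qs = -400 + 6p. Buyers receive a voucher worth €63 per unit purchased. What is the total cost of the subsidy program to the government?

Pre-subsidy: 1098 - 8p = -400 + 6p gives p* = 107, q* = 242.
With the rebate, buyers effectively pay pb = ps − 63, where ps is the price sellers receive.
Demand in terms of ps becomes qd = 1098 − 8(ps − 63) = 1602 - 8ps. Setting this equal to supply: 1602 - 8ps = -400 + 6ps, so ps = 143.
Buyers pay pb = 143 − 63 = 80; q' = -400 + 6·143 = 458.
Government outlay = subsidy × quantity = 63 × 458 = 28854.

Government cost = €28854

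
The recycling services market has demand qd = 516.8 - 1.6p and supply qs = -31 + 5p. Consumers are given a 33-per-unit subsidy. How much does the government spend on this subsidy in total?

Government cost = 13992

Pre-subsidy: 516.8 - 1.6p = -31 + 5p gives p* = 83, q* = 384.
With the rebate, buyers effectively pay pb = ps − 33, where ps is the price sellers receive.
Demand in terms of ps becomes qd = 516.8 − 1.6(ps − 33) = 569.6 - 1.6ps. Setting this equal to supply: 569.6 - 1.6ps = -31 + 5ps, so ps = 91.
Buyers pay pb = 91 − 33 = 58; q' = -31 + 5·91 = 424.
Government outlay = subsidy × quantity = 33 × 424 = 13992.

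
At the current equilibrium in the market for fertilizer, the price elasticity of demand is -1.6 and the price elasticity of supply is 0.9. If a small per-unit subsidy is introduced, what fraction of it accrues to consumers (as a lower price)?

For a small subsidy around the equilibrium, the benefit split depends on the relative slopes, which at a point are proportional to the elasticities.
Buyer share = εs/(εs + |εd|) = 0.9/(0.9 + 1.6) = 0.36; seller share = |εd|/(εs + |εd|) = 0.64.

Consumer share = 0.36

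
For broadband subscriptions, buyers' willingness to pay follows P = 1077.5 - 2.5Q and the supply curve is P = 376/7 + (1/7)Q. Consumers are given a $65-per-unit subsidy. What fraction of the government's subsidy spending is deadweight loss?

DWL / government spending = 455/15243

Pre-subsidy: 1077.5 - 2.5Q = 376/7 + (1/7)Q gives Q* = 14333/37 and P* = 4035/37.
With the rebate, buyers effectively pay Pb = Ps − 65, where Ps is the price sellers receive.
On the curves, Pb = 1077.5 - 2.5Q and Ps = 376/7 + (1/7)Q; the wedge Ps − Pb = 65 gives 376/7 + (1/7)Q − (1077.5 - 2.5Q) = 65, so Q' = 15243/37.
Then Pb = 1077.5 − 2.5·(15243/37) = 1760/37 and Ps = 376/7 + (1/7)·(15243/37) = 4165/37.
ΔCS = ½(14333/37 + 15243/37)(4035/37 − 1760/37) = 33642700/1369; ΔPS = ½(14333/37 + 15243/37)(4165/37 − 4035/37) = 1922440/1369.
Government spending = 65 × 15243/37 = 990795/37.
DWL = ½ × 65 × (15243/37 − 14333/37) = 29575/37; fraction = (29575/37) / (990795/37) = 455/15243.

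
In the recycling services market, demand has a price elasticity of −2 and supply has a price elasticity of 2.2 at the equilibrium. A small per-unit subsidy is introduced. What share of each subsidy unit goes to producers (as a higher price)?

Producer share = 10/21

For a small subsidy around the equilibrium, the benefit split depends on the relative slopes, which at a point are proportional to the elasticities.
Buyer share = εs/(εs + |εd|) = 2.2/(2.2 + 2) = 11/21; seller share = |εd|/(εs + |εd|) = 10/21.
So producers capture 10/21 of the subsidy.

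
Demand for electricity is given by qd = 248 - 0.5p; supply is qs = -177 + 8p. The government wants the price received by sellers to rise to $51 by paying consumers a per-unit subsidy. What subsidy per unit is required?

At a seller price of 51, quantity supplied is -177 + 8·51 = 231.
Buyers absorb 231 only when they pay pb with 248 − 0.5·pb = 231, i.e. pb = 34.
s = ps − pb = 51 − 34 = 17.

Required subsidy s = $17 per unit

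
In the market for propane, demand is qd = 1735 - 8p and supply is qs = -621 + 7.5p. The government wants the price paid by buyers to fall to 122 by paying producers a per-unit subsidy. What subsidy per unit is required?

At a buyer price of 122, quantity demanded is 1735 − 8·122 = 759.
Sellers supply 759 only when they receive ps with -621 + 7.5·ps = 759, i.e. ps = 184.
s = ps − pb = 184 − 122 = 62.

Required subsidy s = 62 per unit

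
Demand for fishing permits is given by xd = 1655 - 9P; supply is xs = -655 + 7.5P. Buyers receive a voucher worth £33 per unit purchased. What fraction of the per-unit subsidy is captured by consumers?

Consumer share = 5/11

Pre-subsidy: 1655 - 9P = -655 + 7.5P gives P* = 140, x* = 395.
With the rebate, buyers effectively pay Pb = Ps − 33, where Ps is the price sellers receive.
Demand in terms of Ps becomes xd = 1655 − 9(Ps − 33) = 1952 - 9Ps. Setting this equal to supply: 1952 - 9Ps = -655 + 7.5Ps, so Ps = 158.
Buyers pay Pb = 158 − 33 = 125; x' = -655 + 7.5·158 = 530.
Buyers' price falls by P* − Pb = 140 − 125 = 15; sellers' price rises by Ps − P* = 158 − 140 = 18.
So consumers capture 15/33 = 5/11 of each unit of subsidy.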